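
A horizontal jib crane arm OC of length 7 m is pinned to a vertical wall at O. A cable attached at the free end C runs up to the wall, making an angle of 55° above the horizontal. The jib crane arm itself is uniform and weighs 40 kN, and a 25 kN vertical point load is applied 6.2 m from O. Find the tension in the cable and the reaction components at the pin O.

ΣM about O: T·sin55°·7 − 40·3.5 − 25·6.2 = 0 → T = 295/(7·0.819152) = 51.4469 ≈ 51.45 kN.
ΣF_x = 0: O_x − T·cos55° = 0 → O_x = 51.4469 × 0.573576 = 29.51 kN.
ΣF_y = 0: O_y + T·sin55° − 40 − 25 = 0 → O_y = 65 − 51.4469 × 0.819152 = 22.86 kN.

T = 51.45 kN, O_x = 29.51 kN, O_y = 22.86 kN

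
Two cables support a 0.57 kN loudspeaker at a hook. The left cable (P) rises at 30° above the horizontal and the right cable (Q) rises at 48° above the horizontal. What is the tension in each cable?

T_P = 0.3899 kN, T_Q = 0.5047 kN

ΣF_x = 0: −T_P·cos30° + T_Q·cos48° = 0 → T_Q = 1.29425·T_P.
ΣF_y = 0: T_P·sin30° + T_Q·sin48° = 0.57.
Substitute: T_P·(0.5 + 1.29425·0.743145) = 0.57 → T_P = 0.389926 ≈ 0.3899 kN.
Then T_Q = 1.29425 × 0.389926 = 0.5047 kN.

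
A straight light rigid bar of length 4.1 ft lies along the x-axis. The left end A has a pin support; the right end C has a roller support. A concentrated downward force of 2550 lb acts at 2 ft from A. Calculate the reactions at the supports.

Taking moments about A: C_y·4.1 − 2550·2 = 0 → C_y = 5100/4.1 = 1243.9 ≈ 1244 lb.
ΣF_y = 0: A_y + 1243.9 − 2550 = 0 → A_y = 1306 lb.
ΣF_x = 0: no horizontal applied forces, so A_x = 0.

A_x = 0, A_y = 1306 lb, C_y = 1244 lb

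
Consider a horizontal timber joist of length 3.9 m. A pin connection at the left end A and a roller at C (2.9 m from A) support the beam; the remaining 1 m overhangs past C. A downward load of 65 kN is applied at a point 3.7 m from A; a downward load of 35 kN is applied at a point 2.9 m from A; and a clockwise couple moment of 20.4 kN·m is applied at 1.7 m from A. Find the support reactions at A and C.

A_x = 0, A_y = -24.97 kN, C_y = 125.0 kN

Taking moments about A: C_y·2.9 − 65·3.7 − 35·2.9 − 20.4 = 0 → C_y = 362.4/2.9 = 124.966 ≈ 125.0 kN.
ΣF_y = 0: A_y + 124.966 − 65 − 35 = 0 → A_y = -24.97 kN.
ΣF_x = 0: no horizontal applied forces, so A_x = 0.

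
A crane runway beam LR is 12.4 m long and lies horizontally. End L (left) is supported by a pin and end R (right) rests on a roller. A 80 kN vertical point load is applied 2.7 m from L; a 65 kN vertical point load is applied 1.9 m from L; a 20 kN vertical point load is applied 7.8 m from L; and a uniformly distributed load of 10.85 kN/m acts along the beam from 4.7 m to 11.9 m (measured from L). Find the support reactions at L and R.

L_x = 0, L_y = 150.9 kN, R_y = 92.25 kN

Resultant of the distributed load: 10.85 × 7.2 = 78.12 kN at 8.3 m from L.
ΣM about L: R_y·12.4 − 80·2.7 − 65·1.9 − 20·7.8 − (10.85·7.2)·8.3 = 0 → R_y = 1143.896/12.4 = 92.2497 ≈ 92.25 kN.
ΣF_y = 0: L_y + 92.2497 − 80 − 65 − 20 − 10.85·7.2 = 0 → L_y = 150.9 kN.
ΣF_x = 0: no horizontal applied forces, so L_x = 0.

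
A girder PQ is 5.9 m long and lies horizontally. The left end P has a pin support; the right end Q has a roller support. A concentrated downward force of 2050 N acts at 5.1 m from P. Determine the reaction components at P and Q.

P_x = 0, P_y = 278.0 N, Q_y = 1772 N

ΣM about P: Q_y·5.9 − 2050·5.1 = 0 → Q_y = 10455/5.9 = 1772.03 ≈ 1772 N.
ΣF_y = 0: P_y + 1772.03 − 2050 = 0 → P_y = 278.0 N.
ΣF_x = 0: no horizontal applied forces, so P_x = 0.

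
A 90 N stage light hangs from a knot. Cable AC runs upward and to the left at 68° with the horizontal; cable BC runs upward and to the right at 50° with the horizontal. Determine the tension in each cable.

T_AC = 65.52 N, T_BC = 38.18 N

ΣF_x = 0: −T_AC·cos68° + T_BC·cos50° = 0 → T_BC = 0.582784·T_AC.
ΣF_y = 0: T_AC·sin68° + T_BC·sin50° = 90.
Substitute: T_AC·(0.927184 + 0.582784·0.766044) = 90 → T_AC = 65.5202 ≈ 65.52 N.
Then T_BC = 0.582784 × 65.5202 = 38.18 N.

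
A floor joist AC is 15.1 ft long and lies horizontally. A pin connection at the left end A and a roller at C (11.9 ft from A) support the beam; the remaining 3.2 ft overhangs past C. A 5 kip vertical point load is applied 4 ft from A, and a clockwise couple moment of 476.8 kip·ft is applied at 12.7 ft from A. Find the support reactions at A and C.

A_x = 0, A_y = -36.75 kip, C_y = 41.75 kip

Taking moments about A: C_y·11.9 − 5·4 − 476.8 = 0 → C_y = 496.8/11.9 = 41.7479 ≈ 41.75 kip.
ΣF_y = 0: A_y + 41.7479 − 5 = 0 → A_y = -36.75 kip.
ΣF_x = 0: no horizontal applied forces, so A_x = 0.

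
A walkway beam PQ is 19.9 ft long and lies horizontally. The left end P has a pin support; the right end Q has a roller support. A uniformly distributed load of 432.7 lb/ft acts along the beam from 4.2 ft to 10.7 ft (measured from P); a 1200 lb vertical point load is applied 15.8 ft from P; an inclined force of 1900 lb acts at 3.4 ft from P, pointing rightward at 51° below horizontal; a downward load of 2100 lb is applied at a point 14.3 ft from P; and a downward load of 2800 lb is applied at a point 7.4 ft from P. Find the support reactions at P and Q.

Resultant of the distributed load: 432.7 × 6.5 = 2812.55 lb at 7.45 ft from P.
Moments about P: Q_y·19.9 − (432.7·6.5)·7.45 − 1200·15.8 − 1900·sin51°·3.4 − 2100·14.3 − 2800·7.4 = 0 → Q_y = 95683.9/19.9 = 4808.24 ≈ 4808 lb.
ΣF_y = 0: P_y + 4808.24 − 432.7·6.5 − 1200 − 1900·sin51° − 2100 − 2800 = 0 → P_y = 5581 lb.
ΣF_x = 0: P_x + 1900·cos51° = 0 → P_x = -1196 lb.

P_x = -1196 lb, P_y = 5581 lb, Q_y = 4808 lb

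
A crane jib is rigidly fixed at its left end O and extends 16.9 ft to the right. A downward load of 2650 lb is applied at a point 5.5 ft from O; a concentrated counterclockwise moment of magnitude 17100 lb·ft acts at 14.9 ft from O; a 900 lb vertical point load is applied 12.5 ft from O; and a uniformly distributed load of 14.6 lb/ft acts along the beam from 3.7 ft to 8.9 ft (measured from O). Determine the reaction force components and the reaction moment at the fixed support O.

O_x = 0, O_y = 3626 lb, M_O = 9203 lb·ft

Resultant of the distributed load: 14.6 × 5.2 = 75.92 lb at 6.3 ft from O.
ΣF_x = 0: O_x = 0.
ΣF_y = 0: O_y − 2650 − 900 − 14.6·5.2 = 0 → O_y = 3626 lb.
ΣM about O: M_O − 2650·5.5 + 17100 − 900·12.5 − (14.6·5.2)·6.3 = 0 → M_O = 9203 lb·ft.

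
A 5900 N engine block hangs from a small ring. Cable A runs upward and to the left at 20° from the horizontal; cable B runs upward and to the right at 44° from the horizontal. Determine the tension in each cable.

T_A = 4722 N, T_B = 6168 N

ΣF_x = 0: −T_A·cos20° + T_B·cos44° = 0 → T_B = 1.30633·T_A.
ΣF_y = 0: T_A·sin20° + T_B·sin44° = 5900.
Substitute: T_A·(0.34202 + 1.30633·0.694658) = 5900 → T_A = 4721.99 ≈ 4722 N.
Then T_B = 1.30633 × 4721.99 = 6168 N.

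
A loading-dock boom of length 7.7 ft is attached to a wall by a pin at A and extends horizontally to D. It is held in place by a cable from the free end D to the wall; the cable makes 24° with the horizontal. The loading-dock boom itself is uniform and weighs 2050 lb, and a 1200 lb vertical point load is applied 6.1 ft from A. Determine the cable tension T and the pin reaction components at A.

ΣM about A: T·sin24°·7.7 − 2050·3.85 − 1200·6.1 = 0 → T = 15212.5/(7.7·0.406737) = 4857.31 ≈ 4857 lb.
ΣF_x = 0: A_x − T·cos24° = 0 → A_x = 4857.31 × 0.913545 = 4437 lb.
ΣF_y = 0: A_y + T·sin24° − 2050 − 1200 = 0 → A_y = 3250 − 4857.31 × 0.406737 = 1274 lb.

T = 4857 lb, A_x = 4437 lb, A_y = 1274 lb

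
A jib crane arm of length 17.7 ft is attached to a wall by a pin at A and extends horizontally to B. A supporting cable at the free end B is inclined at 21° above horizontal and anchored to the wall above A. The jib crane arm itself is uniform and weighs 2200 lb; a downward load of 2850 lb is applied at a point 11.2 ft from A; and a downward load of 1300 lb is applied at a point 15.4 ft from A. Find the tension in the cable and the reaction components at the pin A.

ΣM about A: T·sin21°·17.7 − 2200·8.85 − 2850·11.2 − 1300·15.4 = 0 → T = 71410/(17.7·0.358368) = 11257.9 ≈ 11260 lb.
ΣF_x = 0: A_x − T·cos21° = 0 → A_x = 11257.9 × 0.93358 = 10510 lb.
ΣF_y = 0: A_y + T·sin21° − 2200 − 2850 − 1300 = 0 → A_y = 6350 − 11257.9 × 0.358368 = 2316 lb.

T = 11260 lb, A_x = 10510 lb, A_y = 2316 lb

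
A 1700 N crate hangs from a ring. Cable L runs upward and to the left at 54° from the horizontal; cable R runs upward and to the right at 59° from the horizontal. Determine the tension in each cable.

T_L = 951.2 N, T_R = 1086 N

ΣF_x = 0: −T_L·cos54° + T_R·cos59° = 0 → T_R = 1.14125·T_L.
ΣF_y = 0: T_L·sin54° + T_R·sin59° = 1700.
Substitute: T_L·(0.809017 + 1.14125·0.857167) = 1700 → T_L = 951.177 ≈ 951.2 N.
Then T_R = 1.14125 × 951.177 = 1086 N.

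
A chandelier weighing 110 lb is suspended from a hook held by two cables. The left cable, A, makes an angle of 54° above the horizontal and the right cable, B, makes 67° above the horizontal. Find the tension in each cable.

T_A = 50.14 lb, T_B = 75.43 lb

ΣF_x = 0: −T_A·cos54° + T_B·cos67° = 0 → T_B = 1.50432·T_A.
ΣF_y = 0: T_A·sin54° + T_B·sin67° = 110.
Substitute: T_A·(0.809017 + 1.50432·0.920505) = 110 → T_A = 50.1424 ≈ 50.14 lb.
Then T_B = 1.50432 × 50.1424 = 75.43 lb.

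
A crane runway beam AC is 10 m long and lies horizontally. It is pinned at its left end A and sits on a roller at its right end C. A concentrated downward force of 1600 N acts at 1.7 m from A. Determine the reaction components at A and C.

Taking moments about A: C_y·10 − 1600·1.7 = 0 → C_y = 2720/10 = 272.0 N.
ΣF_y = 0: A_y + 272 − 1600 = 0 → A_y = 1328 N.
ΣF_x = 0: no horizontal applied forces, so A_x = 0.

A_x = 0, A_y = 1328 N, C_y = 272.0 N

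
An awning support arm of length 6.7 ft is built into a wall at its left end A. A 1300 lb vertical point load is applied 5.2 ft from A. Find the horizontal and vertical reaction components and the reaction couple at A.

ΣF_x = 0: A_x = 0.
ΣF_y = 0: A_y − 1300 = 0 → A_y = 1300 lb.
ΣM about A: M_A − 1300·5.2 = 0 → M_A = 6760 lb·ft.

A_x = 0, A_y = 1300 lb, M_A = 6760 lb·ft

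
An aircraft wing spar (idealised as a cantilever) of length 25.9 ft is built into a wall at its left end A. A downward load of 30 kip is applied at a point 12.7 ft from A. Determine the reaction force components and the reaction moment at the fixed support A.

ΣF_x = 0: A_x = 0.
ΣF_y = 0: A_y − 30 = 0 → A_y = 30.00 kip.
ΣM about A: M_A − 30·12.7 = 0 → M_A = 381.0 kip·ft.

A_x = 0, A_y = 30.00 kip, M_A = 381.0 kip·ft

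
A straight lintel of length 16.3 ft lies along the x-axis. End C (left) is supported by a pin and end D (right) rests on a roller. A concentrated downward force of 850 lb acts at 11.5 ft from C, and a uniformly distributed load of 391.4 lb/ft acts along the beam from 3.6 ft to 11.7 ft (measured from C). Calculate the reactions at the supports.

Resultant of the distributed load: 391.4 × 8.1 = 3170.34 lb at 7.65 ft from C.
Moments about C: D_y·16.3 − 850·11.5 − (391.4·8.1)·7.65 = 0 → D_y = 34028.101/16.3 = 2087.61 ≈ 2088 lb.
ΣF_y = 0: C_y + 2087.61 − 850 − 391.4·8.1 = 0 → C_y = 1933 lb.
ΣF_x = 0: no horizontal applied forces, so C_x = 0.

C_x = 0, C_y = 1933 lb, D_y = 2088 lb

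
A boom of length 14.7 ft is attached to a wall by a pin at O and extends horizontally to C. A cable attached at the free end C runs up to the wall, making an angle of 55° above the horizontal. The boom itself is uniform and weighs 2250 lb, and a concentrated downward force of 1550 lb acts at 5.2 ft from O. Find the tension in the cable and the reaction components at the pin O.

ΣM about O: T·sin55°·14.7 − 2250·7.35 − 1550·5.2 = 0 → T = 24597.5/(14.7·0.819152) = 2042.72 ≈ 2043 lb.
ΣF_x = 0: O_x − T·cos55° = 0 → O_x = 2042.72 × 0.573576 = 1172 lb.
ΣF_y = 0: O_y + T·sin55° − 2250 − 1550 = 0 → O_y = 3800 − 2042.72 × 0.819152 = 2127 lb.

T = 2043 lb, O_x = 1172 lb, O_y = 2127 lb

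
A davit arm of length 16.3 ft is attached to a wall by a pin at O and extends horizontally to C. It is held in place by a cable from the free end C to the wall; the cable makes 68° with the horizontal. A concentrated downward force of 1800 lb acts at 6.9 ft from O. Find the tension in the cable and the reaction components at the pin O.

T = 821.8 lb, O_x = 307.9 lb, O_y = 1038 lb

ΣM about O: T·sin68°·16.3 − 1800·6.9 = 0 → T = 12420/(16.3·0.927184) = 821.804 ≈ 821.8 lb.
ΣF_x = 0: O_x − T·cos68° = 0 → O_x = 821.804 × 0.374607 = 307.9 lb.
ΣF_y = 0: O_y + T·sin68° − 1800 = 0 → O_y = 1800 − 821.804 × 0.927184 = 1038 lb.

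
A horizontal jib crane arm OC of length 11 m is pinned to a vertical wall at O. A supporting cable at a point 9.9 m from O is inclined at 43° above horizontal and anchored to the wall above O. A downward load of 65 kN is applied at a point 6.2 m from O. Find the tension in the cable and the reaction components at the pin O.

ΣM about O: T·sin43°·9.9 − 65·6.2 = 0 → T = 403/(9.9·0.681998) = 59.688 ≈ 59.69 kN.
ΣF_x = 0: O_x − T·cos43° = 0 → O_x = 59.688 × 0.731354 = 43.65 kN.
ΣF_y = 0: O_y + T·sin43° − 65 = 0 → O_y = 65 − 59.688 × 0.681998 = 24.29 kN.

T = 59.69 kN, O_x = 43.65 kN, O_y = 24.29 kN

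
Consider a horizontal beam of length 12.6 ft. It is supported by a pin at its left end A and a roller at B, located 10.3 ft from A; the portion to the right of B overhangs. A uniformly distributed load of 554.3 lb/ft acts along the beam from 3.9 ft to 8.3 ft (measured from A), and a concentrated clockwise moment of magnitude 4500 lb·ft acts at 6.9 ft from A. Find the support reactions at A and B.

A_x = 0, A_y = 557.6 lb, B_y = 1881 lb

Resultant of the distributed load: 554.3 × 4.4 = 2438.92 lb at 6.1 ft from A.
Moments about A: B_y·10.3 − (554.3·4.4)·6.1 − 4500 = 0 → B_y = 19377.412/10.3 = 1881.3 ≈ 1881 lb.
ΣF_y = 0: A_y + 1881.3 − 554.3·4.4 = 0 → A_y = 557.6 lb.
ΣF_x = 0: no horizontal applied forces, so A_x = 0.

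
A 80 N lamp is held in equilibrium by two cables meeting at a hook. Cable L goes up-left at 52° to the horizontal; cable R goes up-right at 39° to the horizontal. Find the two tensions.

T_L = 62.18 N, T_R = 49.26 N

ΣF_x = 0: −T_L·cos52° + T_R·cos39° = 0 → T_R = 0.792208·T_L.
ΣF_y = 0: T_L·sin52° + T_R·sin39° = 80.
Substitute: T_L·(0.788011 + 0.792208·0.62932) = 80 → T_L = 62.1812 ≈ 62.18 N.
Then T_R = 0.792208 × 62.1812 = 49.26 N.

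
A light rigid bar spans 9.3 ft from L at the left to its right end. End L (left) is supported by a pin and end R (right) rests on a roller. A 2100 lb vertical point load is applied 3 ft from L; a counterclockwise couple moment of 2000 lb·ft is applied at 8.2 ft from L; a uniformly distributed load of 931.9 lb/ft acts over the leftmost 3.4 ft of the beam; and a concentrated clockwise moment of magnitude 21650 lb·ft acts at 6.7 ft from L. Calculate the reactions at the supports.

L_x = 0, L_y = 1899 lb, R_y = 3370 lb

Resultant of the distributed load: 931.9 × 3.4 = 3168.46 lb at 1.7 ft from L.
Moments about L: R_y·9.3 − 2100·3 + 2000 − (931.9·3.4)·1.7 − 21650 = 0 → R_y = 31336.382/9.3 = 3369.5 ≈ 3370 lb.
ΣF_y = 0: L_y + 3369.5 − 2100 − 931.9·3.4 = 0 → L_y = 1899 lb.
ΣF_x = 0: no horizontal applied forces, so L_x = 0.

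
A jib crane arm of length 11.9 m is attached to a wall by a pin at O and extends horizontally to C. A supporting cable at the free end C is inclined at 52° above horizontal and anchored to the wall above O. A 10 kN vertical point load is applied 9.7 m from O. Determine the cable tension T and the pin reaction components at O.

ΣM about O: T·sin52°·11.9 − 10·9.7 = 0 → T = 97/(11.9·0.788011) = 10.3441 ≈ 10.34 kN.
ΣF_x = 0: O_x − T·cos52° = 0 → O_x = 10.3441 × 0.615661 = 6.368 kN.
ΣF_y = 0: O_y + T·sin52° − 10 = 0 → O_y = 10 − 10.3441 × 0.788011 = 1.849 kN.

T = 10.34 kN, O_x = 6.368 kN, O_y = 1.849 kN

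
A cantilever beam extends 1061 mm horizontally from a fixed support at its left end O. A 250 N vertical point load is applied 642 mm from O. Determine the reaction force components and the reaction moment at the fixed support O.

ΣF_x = 0: O_x = 0.
ΣF_y = 0: O_y − 250 = 0 → O_y = 250.0 N.
ΣM about O: M_O − 250·642 = 0 → M_O = 160500 N·mm.

O_x = 0, O_y = 250.0 N, M_O = 160500 N·mm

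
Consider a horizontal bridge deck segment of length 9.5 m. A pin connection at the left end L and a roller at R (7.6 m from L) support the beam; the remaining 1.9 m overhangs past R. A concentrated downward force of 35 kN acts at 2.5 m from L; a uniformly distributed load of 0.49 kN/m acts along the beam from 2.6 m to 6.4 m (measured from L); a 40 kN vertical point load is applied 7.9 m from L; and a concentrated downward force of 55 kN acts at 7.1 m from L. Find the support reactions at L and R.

L_x = 0, L_y = 26.29 kN, R_y = 105.6 kN

Resultant of the distributed load: 0.49 × 3.8 = 1.862 kN at 4.5 m from L.
Moments about L: R_y·7.6 − 35·2.5 − (0.49·3.8)·4.5 − 40·7.9 − 55·7.1 = 0 → R_y = 802.379/7.6 = 105.576 ≈ 105.6 kN.
ΣF_y = 0: L_y + 105.576 − 35 − 0.49·3.8 − 40 − 55 = 0 → L_y = 26.29 kN.
ΣF_x = 0: no horizontal applied forces, so L_x = 0.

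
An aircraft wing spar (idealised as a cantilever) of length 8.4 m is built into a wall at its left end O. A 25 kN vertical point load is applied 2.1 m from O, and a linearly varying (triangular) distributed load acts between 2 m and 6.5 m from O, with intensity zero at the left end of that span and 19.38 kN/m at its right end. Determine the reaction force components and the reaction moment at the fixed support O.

O_x = 0, O_y = 68.60 kN, M_O = 270.5 kN·m

Resultant of the triangular load: ½ × 19.38 × 4.5 = 43.605 kN, acting at 5 m from O (one-third of the span from the peak).
ΣF_x = 0: O_x = 0.
ΣF_y = 0: O_y − 25 − ½·19.38·4.5 = 0 → O_y = 68.60 kN.
ΣM about O: M_O − 25·2.1 − (½·19.38·4.5)·5 = 0 → M_O = 270.5 kN·m.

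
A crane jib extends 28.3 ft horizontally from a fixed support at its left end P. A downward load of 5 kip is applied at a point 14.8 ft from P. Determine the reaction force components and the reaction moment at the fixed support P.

P_x = 0, P_y = 5.000 kip, M_P = 74.00 kip·ft

ΣF_x = 0: P_x = 0.
ΣF_y = 0: P_y − 5 = 0 → P_y = 5.000 kip.
ΣM about P: M_P − 5·14.8 = 0 → M_P = 74.00 kip·ft.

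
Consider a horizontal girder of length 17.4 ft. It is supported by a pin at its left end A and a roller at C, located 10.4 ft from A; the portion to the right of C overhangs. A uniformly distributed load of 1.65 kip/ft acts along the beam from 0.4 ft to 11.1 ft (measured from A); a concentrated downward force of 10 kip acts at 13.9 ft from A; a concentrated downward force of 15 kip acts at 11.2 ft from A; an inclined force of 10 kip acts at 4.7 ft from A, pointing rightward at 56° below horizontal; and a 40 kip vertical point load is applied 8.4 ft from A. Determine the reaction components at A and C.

Resultant of the distributed load: 1.65 × 10.7 = 17.655 kip at 5.75 ft from A.
ΣM about A: C_y·10.4 − (1.65·10.7)·5.75 − 10·13.9 − 15·11.2 − 10·sin56°·4.7 − 40·8.4 = 0 → C_y = 783.481/10.4 = 75.3347 ≈ 75.33 kip.
ΣF_y = 0: A_y + 75.3347 − 1.65·10.7 − 10 − 15 − 10·sin56° − 40 = 0 → A_y = 15.61 kip.
ΣF_x = 0: A_x + 10·cos56° = 0 → A_x = -5.592 kip.

A_x = -5.592 kip, A_y = 15.61 kip, C_y = 75.33 kip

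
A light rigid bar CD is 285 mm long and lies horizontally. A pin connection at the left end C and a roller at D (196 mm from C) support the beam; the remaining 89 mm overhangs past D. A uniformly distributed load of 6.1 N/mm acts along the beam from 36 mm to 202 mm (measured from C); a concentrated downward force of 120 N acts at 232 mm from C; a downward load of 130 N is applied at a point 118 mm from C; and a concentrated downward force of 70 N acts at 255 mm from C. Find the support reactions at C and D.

C_x = 0, C_y = 406.4 N, D_y = 926.2 N

Resultant of the distributed load: 6.1 × 166 = 1012.6 N at 119 mm from C.
ΣM about C: D_y·196 − (6.1·166)·119 − 120·232 − 130·118 − 70·255 = 0 → D_y = 181529.4/196 = 926.17 ≈ 926.2 N.
ΣF_y = 0: C_y + 926.17 − 6.1·166 − 120 − 130 − 70 = 0 → C_y = 406.4 N.
ΣF_x = 0: no horizontal applied forces, so C_x = 0.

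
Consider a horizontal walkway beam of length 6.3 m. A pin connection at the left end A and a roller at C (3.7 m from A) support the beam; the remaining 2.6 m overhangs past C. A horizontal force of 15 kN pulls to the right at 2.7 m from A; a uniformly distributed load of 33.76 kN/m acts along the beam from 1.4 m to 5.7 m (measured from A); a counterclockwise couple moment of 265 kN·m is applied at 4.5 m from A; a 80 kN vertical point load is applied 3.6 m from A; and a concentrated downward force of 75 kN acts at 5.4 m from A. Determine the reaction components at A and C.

A_x = -15.00 kN, A_y = 45.21 kN, C_y = 255.0 kN

Resultant of the distributed load: 33.76 × 4.3 = 145.168 kN at 3.55 m from A.
Taking moments about A: C_y·3.7 − (33.76·4.3)·3.55 + 265 − 80·3.6 − 75·5.4 = 0 → C_y = 943.3464/3.7 = 254.958 ≈ 255.0 kN.
ΣF_y = 0: A_y + 254.958 − 33.76·4.3 − 80 − 75 = 0 → A_y = 45.21 kN.
ΣF_x = 0: A_x + 15 = 0 → A_x = -15.00 kN.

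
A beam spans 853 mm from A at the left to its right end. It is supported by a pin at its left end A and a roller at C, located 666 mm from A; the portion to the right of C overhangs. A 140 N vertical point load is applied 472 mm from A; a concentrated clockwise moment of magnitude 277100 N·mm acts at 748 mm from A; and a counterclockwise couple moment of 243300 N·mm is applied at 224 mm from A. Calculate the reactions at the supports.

Moments about A: C_y·666 − 140·472 − 277100 + 243300 = 0 → C_y = 99880/666 = 149.97 ≈ 150.0 N.
ΣF_y = 0: A_y + 149.97 − 140 = 0 → A_y = -9.970 N.
ΣF_x = 0: no horizontal applied forces, so A_x = 0.

A_x = 0, A_y = -9.970 N, C_y = 150.0 N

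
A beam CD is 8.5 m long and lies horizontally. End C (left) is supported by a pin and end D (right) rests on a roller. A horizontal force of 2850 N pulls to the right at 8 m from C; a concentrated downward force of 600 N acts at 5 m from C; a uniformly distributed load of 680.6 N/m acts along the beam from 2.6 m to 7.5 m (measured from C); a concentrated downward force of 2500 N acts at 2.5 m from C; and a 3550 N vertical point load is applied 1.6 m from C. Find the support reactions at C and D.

C_x = -2850 N, C_y = 6247 N, D_y = 3738 N

Resultant of the distributed load: 680.6 × 4.9 = 3334.94 N at 5.05 m from C.
ΣM about C: D_y·8.5 − 600·5 − (680.6·4.9)·5.05 − 2500·2.5 − 3550·1.6 = 0 → D_y = 31771.447/8.5 = 3737.82 ≈ 3738 N.
ΣF_y = 0: C_y + 3737.82 − 600 − 680.6·4.9 − 2500 − 3550 = 0 → C_y = 6247 N.
ΣF_x = 0: C_x + 2850 = 0 → C_x = -2850 N.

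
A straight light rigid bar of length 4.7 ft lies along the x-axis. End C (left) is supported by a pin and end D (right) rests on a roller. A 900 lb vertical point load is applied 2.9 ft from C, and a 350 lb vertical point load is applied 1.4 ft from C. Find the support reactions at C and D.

C_x = 0, C_y = 590.4 lb, D_y = 659.6 lb

Taking moments about C: D_y·4.7 − 900·2.9 − 350·1.4 = 0 → D_y = 3100/4.7 = 659.574 ≈ 659.6 lb.
ΣF_y = 0: C_y + 659.574 − 900 − 350 = 0 → C_y = 590.4 lb.
ΣF_x = 0: no horizontal applied forces, so C_x = 0.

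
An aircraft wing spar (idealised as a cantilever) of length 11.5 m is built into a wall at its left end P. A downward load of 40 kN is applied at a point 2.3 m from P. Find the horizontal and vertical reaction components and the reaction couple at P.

ΣF_x = 0: P_x = 0.
ΣF_y = 0: P_y − 40 = 0 → P_y = 40.00 kN.
ΣM about P: M_P − 40·2.3 = 0 → M_P = 92.00 kN·m.

P_x = 0, P_y = 40.00 kN, M_P = 92.00 kN·m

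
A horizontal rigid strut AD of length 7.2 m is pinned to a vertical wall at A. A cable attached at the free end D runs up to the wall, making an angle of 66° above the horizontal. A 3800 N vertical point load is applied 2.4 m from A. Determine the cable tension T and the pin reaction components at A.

ΣM about A: T·sin66°·7.2 − 3800·2.4 = 0 → T = 9120/(7.2·0.913545) = 1386.54 ≈ 1387 N.
ΣF_x = 0: A_x − T·cos66° = 0 → A_x = 1386.54 × 0.406737 = 564.0 N.
ΣF_y = 0: A_y + T·sin66° − 3800 = 0 → A_y = 3800 − 1386.54 × 0.913545 = 2533 N.

T = 1387 N, A_x = 564.0 N, A_y = 2533 N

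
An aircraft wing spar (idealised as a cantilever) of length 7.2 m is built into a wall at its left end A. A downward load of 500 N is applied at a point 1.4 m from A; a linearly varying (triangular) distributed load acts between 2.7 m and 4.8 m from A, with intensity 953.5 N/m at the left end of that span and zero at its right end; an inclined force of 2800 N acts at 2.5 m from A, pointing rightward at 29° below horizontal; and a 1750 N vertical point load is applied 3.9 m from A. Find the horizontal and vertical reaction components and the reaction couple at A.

Resultant of the triangular load: ½ × 953.5 × 2.1 = 1001.175 N, acting at 3.4 m from A (one-third of the span from the peak).
ΣF_x = 0: A_x + 2800·cos29° = 0 → A_x = -2449 N.
ΣF_y = 0: A_y − 500 − ½·953.5·2.1 − 2800·sin29° − 1750 = 0 → A_y = 4609 N.
ΣM about A: M_A − 500·1.4 − (½·953.5·2.1)·3.4 − 2800·sin29°·2.5 − 1750·3.9 = 0 → M_A = 14320 N·m.

A_x = -2449 N, A_y = 4609 N, M_A = 14320 N·m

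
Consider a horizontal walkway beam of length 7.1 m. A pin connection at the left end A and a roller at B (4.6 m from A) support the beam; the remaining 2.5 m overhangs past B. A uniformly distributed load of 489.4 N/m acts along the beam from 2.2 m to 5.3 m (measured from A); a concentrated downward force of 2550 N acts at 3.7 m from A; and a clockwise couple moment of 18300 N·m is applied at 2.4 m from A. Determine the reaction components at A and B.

A_x = 0, A_y = -3199 N, B_y = 7266 N

Resultant of the distributed load: 489.4 × 3.1 = 1517.14 N at 3.75 m from A.
Taking moments about A: B_y·4.6 − (489.4·3.1)·3.75 − 2550·3.7 − 18300 = 0 → B_y = 33424.275/4.6 = 7266.15 ≈ 7266 N.
ΣF_y = 0: A_y + 7266.15 − 489.4·3.1 − 2550 = 0 → A_y = -3199 N.
ΣF_x = 0: no horizontal applied forces, so A_x = 0.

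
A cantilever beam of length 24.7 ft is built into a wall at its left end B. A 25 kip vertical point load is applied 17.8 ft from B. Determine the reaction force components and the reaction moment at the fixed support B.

ΣF_x = 0: B_x = 0.
ΣF_y = 0: B_y − 25 = 0 → B_y = 25.00 kip.
ΣM about B: M_B − 25·17.8 = 0 → M_B = 445.0 kip·ft.

B_x = 0, B_y = 25.00 kip, M_B = 445.0 kip·ft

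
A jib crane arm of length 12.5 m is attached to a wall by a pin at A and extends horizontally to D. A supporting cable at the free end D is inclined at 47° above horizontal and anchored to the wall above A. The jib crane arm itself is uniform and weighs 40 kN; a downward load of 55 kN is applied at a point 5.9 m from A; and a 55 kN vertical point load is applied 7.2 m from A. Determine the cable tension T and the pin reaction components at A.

T = 106.2 kN, A_x = 72.40 kN, A_y = 72.36 kN

ΣM about A: T·sin47°·12.5 − 40·6.25 − 55·5.9 − 55·7.2 = 0 → T = 970.5/(12.5·0.731354) = 106.159 ≈ 106.2 kN.
ΣF_x = 0: A_x − T·cos47° = 0 → A_x = 106.159 × 0.681998 = 72.40 kN.
ΣF_y = 0: A_y + T·sin47° − 40 − 55 − 55 = 0 → A_y = 150 − 106.159 × 0.731354 = 72.36 kN.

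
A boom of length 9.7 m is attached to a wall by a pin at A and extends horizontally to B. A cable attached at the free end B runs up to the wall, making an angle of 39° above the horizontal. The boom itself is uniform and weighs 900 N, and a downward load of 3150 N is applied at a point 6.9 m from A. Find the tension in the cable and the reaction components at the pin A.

ΣM about A: T·sin39°·9.7 − 900·4.85 − 3150·6.9 = 0 → T = 26100/(9.7·0.62932) = 4275.6 ≈ 4276 N.
ΣF_x = 0: A_x − T·cos39° = 0 → A_x = 4275.6 × 0.777146 = 3323 N.
ΣF_y = 0: A_y + T·sin39° − 900 − 3150 = 0 → A_y = 4050 − 4275.6 × 0.62932 = 1359 N.

T = 4276 N, A_x = 3323 N, A_y = 1359 N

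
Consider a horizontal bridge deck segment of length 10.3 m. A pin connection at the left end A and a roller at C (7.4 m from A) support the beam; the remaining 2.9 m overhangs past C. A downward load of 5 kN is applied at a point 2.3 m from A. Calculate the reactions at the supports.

ΣM about A: C_y·7.4 − 5·2.3 = 0 → C_y = 11.5/7.4 = 1.55405 ≈ 1.554 kN.
ΣF_y = 0: A_y + 1.55405 − 5 = 0 → A_y = 3.446 kN.
ΣF_x = 0: no horizontal applied forces, so A_x = 0.

A_x = 0, A_y = 3.446 kN, C_y = 1.554 kN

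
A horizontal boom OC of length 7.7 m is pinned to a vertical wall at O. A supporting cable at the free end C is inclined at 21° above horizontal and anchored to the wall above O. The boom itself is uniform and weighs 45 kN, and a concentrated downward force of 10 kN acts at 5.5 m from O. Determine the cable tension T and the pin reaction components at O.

ΣM about O: T·sin21°·7.7 − 45·3.85 − 10·5.5 = 0 → T = 228.25/(7.7·0.358368) = 82.7163 ≈ 82.72 kN.
ΣF_x = 0: O_x − T·cos21° = 0 → O_x = 82.7163 × 0.93358 = 77.22 kN.
ΣF_y = 0: O_y + T·sin21° − 45 − 10 = 0 → O_y = 55 − 82.7163 × 0.358368 = 25.36 kN.

T = 82.72 kN, O_x = 77.22 kN, O_y = 25.36 kN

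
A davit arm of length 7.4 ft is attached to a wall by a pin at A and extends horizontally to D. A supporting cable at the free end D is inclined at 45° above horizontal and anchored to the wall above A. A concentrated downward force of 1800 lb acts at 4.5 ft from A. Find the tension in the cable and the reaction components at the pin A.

T = 1548 lb, A_x = 1095 lb, A_y = 705.4 lb

ΣM about A: T·sin45°·7.4 − 1800·4.5 = 0 → T = 8100/(7.4·0.707107) = 1547.99 ≈ 1548 lb.
ΣF_x = 0: A_x − T·cos45° = 0 → A_x = 1547.99 × 0.707107 = 1095 lb.
ΣF_y = 0: A_y + T·sin45° − 1800 = 0 → A_y = 1800 − 1547.99 × 0.707107 = 705.4 lb.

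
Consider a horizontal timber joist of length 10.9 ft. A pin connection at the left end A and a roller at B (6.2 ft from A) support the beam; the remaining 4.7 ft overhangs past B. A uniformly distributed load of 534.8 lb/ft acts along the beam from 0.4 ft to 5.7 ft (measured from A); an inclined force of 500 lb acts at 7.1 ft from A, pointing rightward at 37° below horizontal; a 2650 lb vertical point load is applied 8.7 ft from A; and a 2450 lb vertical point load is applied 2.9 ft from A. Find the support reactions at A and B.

A_x = -399.3 lb, A_y = 1632 lb, B_y = 6603 lb

Resultant of the distributed load: 534.8 × 5.3 = 2834.44 lb at 3.05 ft from A.
Moments about A: B_y·6.2 − (534.8·5.3)·3.05 − 500·sin37°·7.1 − 2650·8.7 − 2450·2.9 = 0 → B_y = 40941.5/6.2 = 6603.47 ≈ 6603 lb.
ΣF_y = 0: A_y + 6603.47 − 534.8·5.3 − 500·sin37° − 2650 − 2450 = 0 → A_y = 1632 lb.
ΣF_x = 0: A_x + 500·cos37° = 0 → A_x = -399.3 lb.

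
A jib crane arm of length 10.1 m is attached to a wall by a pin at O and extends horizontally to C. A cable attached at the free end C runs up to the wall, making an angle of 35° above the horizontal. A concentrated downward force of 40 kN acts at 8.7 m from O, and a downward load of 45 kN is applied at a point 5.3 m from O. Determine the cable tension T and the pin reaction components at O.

T = 101.2 kN, O_x = 82.93 kN, O_y = 26.93 kN

ΣM about O: T·sin35°·10.1 − 40·8.7 − 45·5.3 = 0 → T = 586.5/(10.1·0.573576) = 101.241 ≈ 101.2 kN.
ΣF_x = 0: O_x − T·cos35° = 0 → O_x = 101.241 × 0.819152 = 82.93 kN.
ΣF_y = 0: O_y + T·sin35° − 40 − 45 = 0 → O_y = 85 − 101.241 × 0.573576 = 26.93 kN.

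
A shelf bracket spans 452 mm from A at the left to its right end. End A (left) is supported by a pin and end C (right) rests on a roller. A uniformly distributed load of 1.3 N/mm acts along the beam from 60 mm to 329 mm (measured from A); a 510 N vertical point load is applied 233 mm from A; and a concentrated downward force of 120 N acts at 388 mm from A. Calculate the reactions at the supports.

A_x = 0, A_y = 463.3 N, C_y = 516.4 N

Resultant of the distributed load: 1.3 × 269 = 349.7 N at 194.5 mm from A.
Taking moments about A: C_y·452 − (1.3·269)·194.5 − 510·233 − 120·388 = 0 → C_y = 233406.65/452 = 516.386 ≈ 516.4 N.
ΣF_y = 0: A_y + 516.386 − 1.3·269 − 510 − 120 = 0 → A_y = 463.3 N.
ΣF_x = 0: no horizontal applied forces, so A_x = 0.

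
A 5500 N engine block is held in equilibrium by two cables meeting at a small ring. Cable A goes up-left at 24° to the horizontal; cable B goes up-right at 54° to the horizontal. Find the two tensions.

T_A = 3305 N, T_B = 5137 N

ΣF_x = 0: −T_A·cos24° + T_B·cos54° = 0 → T_B = 1.55422·T_A.
ΣF_y = 0: T_A·sin24° + T_B·sin54° = 5500.
Substitute: T_A·(0.406737 + 1.55422·0.809017) = 5500 → T_A = 3305.04 ≈ 3305 N.
Then T_B = 1.55422 × 3305.04 = 5137 N.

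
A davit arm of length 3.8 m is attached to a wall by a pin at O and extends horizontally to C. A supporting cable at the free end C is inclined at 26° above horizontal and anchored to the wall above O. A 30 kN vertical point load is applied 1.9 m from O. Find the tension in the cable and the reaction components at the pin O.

T = 34.22 kN, O_x = 30.75 kN, O_y = 15.00 kN

ΣM about O: T·sin26°·3.8 − 30·1.9 = 0 → T = 57/(3.8·0.438371) = 34.2176 ≈ 34.22 kN.
ΣF_x = 0: O_x − T·cos26° = 0 → O_x = 34.2176 × 0.898794 = 30.75 kN.
ΣF_y = 0: O_y + T·sin26° − 30 = 0 → O_y = 30 − 34.2176 × 0.438371 = 15.00 kN.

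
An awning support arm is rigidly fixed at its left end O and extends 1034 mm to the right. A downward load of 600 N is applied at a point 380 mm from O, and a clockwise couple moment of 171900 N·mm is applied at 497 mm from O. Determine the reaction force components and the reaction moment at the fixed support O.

O_x = 0, O_y = 600.0 N, M_O = 399900 N·mm

ΣF_x = 0: O_x = 0.
ΣF_y = 0: O_y − 600 = 0 → O_y = 600.0 N.
ΣM about O: M_O − 600·380 − 171900 = 0 → M_O = 399900 N·mm.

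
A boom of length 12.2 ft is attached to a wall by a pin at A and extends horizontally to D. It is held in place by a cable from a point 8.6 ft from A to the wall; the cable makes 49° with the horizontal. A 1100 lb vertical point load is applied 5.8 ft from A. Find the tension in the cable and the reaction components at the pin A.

T = 983.0 lb, A_x = 644.9 lb, A_y = 358.1 lb

ΣM about A: T·sin49°·8.6 − 1100·5.8 = 0 → T = 6380/(8.6·0.75471) = 982.974 ≈ 983.0 lb.
ΣF_x = 0: A_x − T·cos49° = 0 → A_x = 982.974 × 0.656059 = 644.9 lb.
ΣF_y = 0: A_y + T·sin49° − 1100 = 0 → A_y = 1100 − 982.974 × 0.75471 = 358.1 lb.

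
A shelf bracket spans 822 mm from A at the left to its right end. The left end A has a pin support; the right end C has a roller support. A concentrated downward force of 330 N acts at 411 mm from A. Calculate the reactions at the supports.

A_x = 0, A_y = 165.0 N, C_y = 165.0 N

ΣM about A: C_y·822 − 330·411 = 0 → C_y = 135630/822 = 165.0 N.
ΣF_y = 0: A_y + 165 − 330 = 0 → A_y = 165.0 N.
ΣF_x = 0: no horizontal applied forces, so A_x = 0.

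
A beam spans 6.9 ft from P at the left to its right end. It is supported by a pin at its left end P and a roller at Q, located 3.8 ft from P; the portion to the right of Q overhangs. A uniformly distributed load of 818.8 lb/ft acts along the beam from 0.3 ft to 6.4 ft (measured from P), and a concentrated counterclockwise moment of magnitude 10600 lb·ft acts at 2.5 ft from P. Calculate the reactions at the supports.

P_x = 0, P_y = 3381 lb, Q_y = 1614 lb

Resultant of the distributed load: 818.8 × 6.1 = 4994.68 lb at 3.35 ft from P.
Taking moments about P: Q_y·3.8 − (818.8·6.1)·3.35 + 10600 = 0 → Q_y = 6132.178/3.8 = 1613.73 ≈ 1614 lb.
ΣF_y = 0: P_y + 1613.73 − 818.8·6.1 = 0 → P_y = 3381 lb.
ΣF_x = 0: no horizontal applied forces, so P_x = 0.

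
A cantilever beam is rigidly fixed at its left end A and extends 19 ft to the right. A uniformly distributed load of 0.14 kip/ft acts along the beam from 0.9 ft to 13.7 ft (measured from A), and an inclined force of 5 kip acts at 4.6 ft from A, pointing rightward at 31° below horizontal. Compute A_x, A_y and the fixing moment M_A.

Resultant of the distributed load: 0.14 × 12.8 = 1.792 kip at 7.3 ft from A.
ΣF_x = 0: A_x + 5·cos31° = 0 → A_x = -4.286 kip.
ΣF_y = 0: A_y − 0.14·12.8 − 5·sin31° = 0 → A_y = 4.367 kip.
ΣM about A: M_A − (0.14·12.8)·7.3 − 5·sin31°·4.6 = 0 → M_A = 24.93 kip·ft.

A_x = -4.286 kip, A_y = 4.367 kip, M_A = 24.93 kip·ft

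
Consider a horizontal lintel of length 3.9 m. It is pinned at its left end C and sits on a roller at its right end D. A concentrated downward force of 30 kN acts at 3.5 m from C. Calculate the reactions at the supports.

Taking moments about C: D_y·3.9 − 30·3.5 = 0 → D_y = 105/3.9 = 26.9231 ≈ 26.92 kN.
ΣF_y = 0: C_y + 26.9231 − 30 = 0 → C_y = 3.077 kN.
ΣF_x = 0: no horizontal applied forces, so C_x = 0.

C_x = 0, C_y = 3.077 kN, D_y = 26.92 kN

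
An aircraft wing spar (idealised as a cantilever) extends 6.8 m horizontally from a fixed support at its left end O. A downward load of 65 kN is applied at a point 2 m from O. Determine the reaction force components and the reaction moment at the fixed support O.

ΣF_x = 0: O_x = 0.
ΣF_y = 0: O_y − 65 = 0 → O_y = 65.00 kN.
ΣM about O: M_O − 65·2 = 0 → M_O = 130.0 kN·m.

O_x = 0, O_y = 65.00 kN, M_O = 130.0 kN·m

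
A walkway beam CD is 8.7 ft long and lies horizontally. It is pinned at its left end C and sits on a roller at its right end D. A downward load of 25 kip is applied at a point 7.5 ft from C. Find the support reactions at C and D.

C_x = 0, C_y = 3.448 kip, D_y = 21.55 kip

Moments about C: D_y·8.7 − 25·7.5 = 0 → D_y = 187.5/8.7 = 21.5517 ≈ 21.55 kip.
ΣF_y = 0: C_y + 21.5517 − 25 = 0 → C_y = 3.448 kip.
ΣF_x = 0: no horizontal applied forces, so C_x = 0.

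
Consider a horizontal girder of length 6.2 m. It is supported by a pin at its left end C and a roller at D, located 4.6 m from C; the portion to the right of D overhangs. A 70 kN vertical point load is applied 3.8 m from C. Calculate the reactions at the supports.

ΣM about C: D_y·4.6 − 70·3.8 = 0 → D_y = 266/4.6 = 57.8261 ≈ 57.83 kN.
ΣF_y = 0: C_y + 57.8261 − 70 = 0 → C_y = 12.17 kN.
ΣF_x = 0: no horizontal applied forces, so C_x = 0.

C_x = 0, C_y = 12.17 kN, D_y = 57.83 kN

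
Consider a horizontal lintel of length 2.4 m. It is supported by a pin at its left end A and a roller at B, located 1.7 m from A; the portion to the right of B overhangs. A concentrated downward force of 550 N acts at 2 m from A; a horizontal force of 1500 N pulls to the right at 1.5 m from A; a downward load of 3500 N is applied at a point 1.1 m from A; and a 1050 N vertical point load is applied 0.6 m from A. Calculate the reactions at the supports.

A_x = -1500 N, A_y = 1818 N, B_y = 3282 N

Taking moments about A: B_y·1.7 − 550·2 − 3500·1.1 − 1050·0.6 = 0 → B_y = 5580/1.7 = 3282.35 ≈ 3282 N.
ΣF_y = 0: A_y + 3282.35 − 550 − 3500 − 1050 = 0 → A_y = 1818 N.
ΣF_x = 0: A_x + 1500 = 0 → A_x = -1500 N.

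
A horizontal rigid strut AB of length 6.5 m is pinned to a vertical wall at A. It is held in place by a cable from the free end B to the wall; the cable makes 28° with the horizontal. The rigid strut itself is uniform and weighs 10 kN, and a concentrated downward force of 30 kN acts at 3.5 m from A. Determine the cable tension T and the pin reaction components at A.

T = 45.06 kN, A_x = 39.78 kN, A_y = 18.85 kN

ΣM about A: T·sin28°·6.5 − 10·3.25 − 30·3.5 = 0 → T = 137.5/(6.5·0.469472) = 45.0588 ≈ 45.06 kN.
ΣF_x = 0: A_x − T·cos28° = 0 → A_x = 45.0588 × 0.882948 = 39.78 kN.
ΣF_y = 0: A_y + T·sin28° − 10 − 30 = 0 → A_y = 40 − 45.0588 × 0.469472 = 18.85 kN.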